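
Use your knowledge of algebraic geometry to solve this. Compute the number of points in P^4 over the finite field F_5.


P^4(F_5) has (q^(n+1) - 1)/(q - 1) points.
= 5^4 + 5^3 + 5^2 + 5^1 + 5^0
= 625 + 125 + 25 + 5 + 1
= 781

781


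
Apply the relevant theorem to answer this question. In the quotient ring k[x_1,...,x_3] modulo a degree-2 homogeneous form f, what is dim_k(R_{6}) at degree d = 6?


For R = k[x_1,...,x_n]/(f) with f homogeneous of degree e:
The Hilbert series is (1 - t^e)/(1 - t)^n.
So h(d) = C(d+n-1, n-1) - C(d-e+n-1, n-1) for d >= e.
With n=3, e=2, d=6:
C(6+3-1, 3-1) = C(8, 2) = 28
C(6-2+3-1, 3-1) = C(6, 2) = 15
h(6) = 28 - 15 = 13

13


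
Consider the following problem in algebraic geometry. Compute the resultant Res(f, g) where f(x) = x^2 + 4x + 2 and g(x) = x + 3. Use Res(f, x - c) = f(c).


For Res(f, x - c), we evaluate f at x = c.
f(-3) = (-3)^2 + 4*(-3) + 2
= 9 - 12 + 2
= -3 + 2 = -1
Res(f, g) = -1

-1


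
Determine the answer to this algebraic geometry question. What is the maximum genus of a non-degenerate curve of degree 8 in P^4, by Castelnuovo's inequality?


Castelnuovo's bound: write d - 1 = m(r-1) + epsilon with 0 <= epsilon < r-1.
d - 1 = 8 - 1 = 7
r - 1 = 4 - 1 = 3
7 = 2*3 + 1, so m = 2, epsilon = 1
pi(d, r) = m(m-1)(r-1)/2 + m*epsilon
= 2*1*3/2 + 2*1
= 6/2 + 2
= 3 + 2 = 5

5


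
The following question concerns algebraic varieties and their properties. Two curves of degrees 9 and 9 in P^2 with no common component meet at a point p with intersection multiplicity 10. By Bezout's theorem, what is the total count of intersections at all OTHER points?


By Bezout's theorem, the total intersection number is d1 * d2.
Total = 9 * 9 = 81
Intersection multiplicity at p = 10
Remaining intersections = 81 - 10 = 71

71


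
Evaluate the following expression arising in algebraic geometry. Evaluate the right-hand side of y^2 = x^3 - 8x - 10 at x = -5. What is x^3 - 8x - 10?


Compute x^3 - 8x - 10 at x = -5:
x^3 = (-5)^3 = -125
(-8)*x = (-8)*(-5) = 40
Sum: -125 + 40 - 10 = -95

-95


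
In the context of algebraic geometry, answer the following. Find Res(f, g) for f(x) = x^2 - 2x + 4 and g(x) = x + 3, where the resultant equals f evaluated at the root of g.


For Res(f, x - c), we evaluate f at x = c.
f(-3) = (-3)^2 - 2*(-3) + 4
= 9 + 6 + 4
= 15 + 4 = 19
Res(f, g) = 19

19


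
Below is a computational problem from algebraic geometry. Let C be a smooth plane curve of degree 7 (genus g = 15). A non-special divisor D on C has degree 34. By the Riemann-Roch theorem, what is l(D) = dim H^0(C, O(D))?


First, compute the genus of a smooth plane curve of degree 7:
g = (d-1)(d-2)/2 = (7-1)(7-2)/2 = 15
For a non-special divisor D (i.e., h^1(D) = 0), Riemann-Roch gives:
l(D) = deg(D) - g + 1
Since deg(D) = 34 >= 2g - 1 = 29, D is non-special.
l(D) = 34 - 15 + 1 = 20

20


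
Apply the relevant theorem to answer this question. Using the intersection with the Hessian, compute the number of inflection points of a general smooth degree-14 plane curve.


For a general smooth plane curve C of degree d, the inflection points are
the intersection of C with its Hessian curve, which has degree 3(d-2).
By Bezout, the total intersection number is d * 3(d-2) = 14 * 36 = 504.
For a general curve every flex is ordinary, so each contributes
multiplicity 1 to C·Hess(C), and the number of distinct inflection
points is 3d(d-2).
Inflection points = 3*14*(14-2) = 3*14*12 = 504

504


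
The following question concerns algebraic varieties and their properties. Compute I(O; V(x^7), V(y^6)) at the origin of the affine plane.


The intersection multiplicity of V(x^a) and V(y^b) at the origin is:
I(O; V(x^7), V(y^6)) = dim_k(k[x,y]/(x^7, y^6))
A basis for k[x,y]/(x^7, y^6) is the set of monomials x^i * y^j
where 0 <= i < 7 and 0 <= j < 6.
The number of such monomials is 7 * 6 = 42

42


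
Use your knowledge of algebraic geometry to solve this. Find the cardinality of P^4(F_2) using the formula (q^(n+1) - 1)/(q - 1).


P^4(F_2) has (q^(n+1) - 1)/(q - 1) points.
= 2^4 + 2^3 + 2^2 + 2^1 + 2^0
= 16 + 8 + 4 + 2 + 1
= 31

31


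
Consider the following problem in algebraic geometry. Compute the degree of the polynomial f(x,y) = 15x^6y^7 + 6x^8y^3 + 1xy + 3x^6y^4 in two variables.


Examine each term for its total degree (sum of exponents).
  Term '15x^6y^7' has total degree 6+7 = 13.
  Term '6x^8y^3' has total degree 8+3 = 11.
  Term '1xy' has total degree 1+1 = 2.
  Term '3x^6y^4' has total degree 6+4 = 10.
The maximum total degree among all terms is 13.

13


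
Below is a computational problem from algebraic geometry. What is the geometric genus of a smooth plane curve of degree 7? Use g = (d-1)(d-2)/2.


Using the genus formula for smooth plane curves:
g = (d-1)(d-2)/2
g = (7-1)(7-2)/2
g = 6*5/2
g = 30/2 = 15

15


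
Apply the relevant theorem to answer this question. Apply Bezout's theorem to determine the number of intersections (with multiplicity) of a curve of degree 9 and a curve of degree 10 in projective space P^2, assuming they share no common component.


Bezout's theorem states the intersection count equals the product of degrees.
Intersection count = 9 * 10 = 90

90


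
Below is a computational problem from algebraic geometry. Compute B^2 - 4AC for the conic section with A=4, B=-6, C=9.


The discriminant of a conic Ax^2 + Bxy + Cy^2 + ... = 0 is B^2 - 4AC.
B^2 = (-6)^2 = 36
4AC = 4*4*9 = 144
Discriminant = 36 - 144 = -108

-108


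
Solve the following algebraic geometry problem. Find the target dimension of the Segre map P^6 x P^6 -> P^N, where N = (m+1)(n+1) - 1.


The Segre embedding maps P^m x P^n into P^N via
all products of coordinates from each factor.
N = (m+1)(n+1) - 1
N = (6+1)(6+1) - 1
N = 7*7 - 1
N = 49 - 1 = 48

48


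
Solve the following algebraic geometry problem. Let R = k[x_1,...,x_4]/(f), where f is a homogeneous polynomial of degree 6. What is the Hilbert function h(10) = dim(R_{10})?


For R = k[x_1,...,x_n]/(f) with f homogeneous of degree e:
The Hilbert series is (1 - t^e)/(1 - t)^n.
So h(d) = C(d+n-1, n-1) - C(d-e+n-1, n-1) for d >= e.
With n=4, e=6, d=10:
C(10+4-1, 4-1) = C(13, 3) = 286
C(10-6+4-1, 4-1) = C(7, 3) = 35
h(10) = 286 - 35 = 251

251


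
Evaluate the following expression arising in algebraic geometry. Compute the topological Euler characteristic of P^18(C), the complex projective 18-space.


The complex projective space P^18 has one cell in each even real dimension 0, 2, ..., 36.
The cohomology groups are H^{2k}(P^18) = Z for k = 0,...,18, and 0 otherwise.
Euler characteristic = sum of Betti numbers = 1 per even-dimensional cohomology group.
chi(P^18) = 18 + 1 = 19

19


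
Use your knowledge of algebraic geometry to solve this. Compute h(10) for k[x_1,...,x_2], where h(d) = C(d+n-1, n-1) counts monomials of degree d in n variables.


The Hilbert function for the polynomial ring in 2 variables is:
h(d) = C(d+n-1, n-1)
h(10) = C(10+2-1, 2-1) = C(11, 1)
= 11! / (1! * 10!)
= 11

11


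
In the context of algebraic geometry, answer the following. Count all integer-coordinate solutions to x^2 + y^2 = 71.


Systematically check integer values of x where x^2 <= 71.
For each valid x, check if 71 - x^2 is a perfect square.
Total integer solutions found: 0

0


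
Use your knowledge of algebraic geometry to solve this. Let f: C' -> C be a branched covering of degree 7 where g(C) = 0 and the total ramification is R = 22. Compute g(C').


Riemann-Hurwitz formula: 2g' - 2 = d(2g - 2) + R
Given: d = 7, g = 0, R = 22
2g' - 2 = 7*(2*0 - 2) + 22
2g' - 2 = 7*(-2) + 22
2g' - 2 = -14 + 22 = 8
2g' = 10
g' = 5

5


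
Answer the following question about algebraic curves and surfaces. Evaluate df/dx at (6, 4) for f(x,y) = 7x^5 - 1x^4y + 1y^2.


df/dx = 5*7*x^4 + 4*(-1)*x^3*y
At (6,4): 5*7*6^4 + 4*(-1)*6^3*4
= 45360 - 3456
= 41904

41904


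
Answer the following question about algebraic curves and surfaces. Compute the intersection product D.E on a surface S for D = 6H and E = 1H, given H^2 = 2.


Using bilinearity of the intersection pairing on a surface S:
(aH).(bH) = ab * (H.H)
We have H^2 = 2.
D.E = (6H).(1H) = 6*1*2
= 6*2
= 12

12


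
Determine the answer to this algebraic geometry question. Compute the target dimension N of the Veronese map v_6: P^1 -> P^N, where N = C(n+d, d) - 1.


The Veronese embedding v_d: P^n -> P^N maps each point to all
degree-d monomials in n+1 homogeneous coordinates.
N = C(n+d, d) - 1
N = C(1+6, 6) - 1
N = C(7, 6) - 1
C(7, 6) = 7
N = 7 - 1 = 6

6


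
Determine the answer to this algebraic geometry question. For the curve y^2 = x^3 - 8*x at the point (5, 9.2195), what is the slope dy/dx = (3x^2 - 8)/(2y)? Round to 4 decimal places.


Using implicit differentiation of y^2 = x^3 - 8*x:
2y * dy/dx = 3x^2 - 8
dy/dx = (3x^2 - 8)/(2y)
Numerator: 3*5^2 - 8 = 67
Denominator: 2*9.2195 = 18.439
dy/dx = 67/18.439 = 3.6336

3.6336


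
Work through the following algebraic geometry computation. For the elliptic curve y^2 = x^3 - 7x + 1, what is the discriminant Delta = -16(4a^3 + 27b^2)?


Compute each component:
4a^3 = 4*(-7)^3 = 4*(-343) = -1372
27b^2 = 27*1^2 = 27*1 = 27
4a^3 + 27b^2 = -1372 + 27 = -1345
Delta = -16*(-1345) = 21520

21520


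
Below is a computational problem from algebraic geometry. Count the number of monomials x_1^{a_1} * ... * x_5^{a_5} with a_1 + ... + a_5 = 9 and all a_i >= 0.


The number of degree-9 monomials in 5 variables is C(d+n-1, n-1).
= C(9+5-1, 5-1) = C(13, 4)
= 715

715


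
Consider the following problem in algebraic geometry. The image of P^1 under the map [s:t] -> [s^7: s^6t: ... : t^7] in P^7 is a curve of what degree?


The rational normal curve in P^7 is the image of P^1 under the 7-uple Veronese.
A general hyperplane in P^7 pulls back to a degree-7 form on P^1, which has 7 zeros,
so the curve meets a general hyperplane in 7 points. Degree = 7.

7


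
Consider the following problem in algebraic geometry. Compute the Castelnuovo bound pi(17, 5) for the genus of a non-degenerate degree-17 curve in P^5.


Castelnuovo's bound: write d - 1 = m(r-1) + epsilon with 0 <= epsilon < r-1.
d - 1 = 17 - 1 = 16
r - 1 = 5 - 1 = 4
16 = 4*4 + 0, so m = 4, epsilon = 0
pi(d, r) = m(m-1)(r-1)/2 + m*epsilon
= 4*3*4/2 + 4*0
= 48/2 + 0
= 24 + 0 = 24

24


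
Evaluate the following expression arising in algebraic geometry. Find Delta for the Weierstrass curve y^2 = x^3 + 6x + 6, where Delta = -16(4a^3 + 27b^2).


Compute each component:
4a^3 = 4*6^3 = 4*216 = 864
27b^2 = 27*6^2 = 27*36 = 972
4a^3 + 27b^2 = 864 + 972 = 1836
Delta = -16*1836 = -29376

-29376


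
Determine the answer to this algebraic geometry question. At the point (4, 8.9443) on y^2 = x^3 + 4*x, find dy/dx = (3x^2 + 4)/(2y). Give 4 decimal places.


Using implicit differentiation of y^2 = x^3 + 4*x:
2y * dy/dx = 3x^2 + 4
dy/dx = (3x^2 + 4)/(2y)
Numerator: 3*4^2 + 4 = 52
Denominator: 2*8.9443 = 17.8886
dy/dx = 52/17.8886 = 2.9069

2.9069


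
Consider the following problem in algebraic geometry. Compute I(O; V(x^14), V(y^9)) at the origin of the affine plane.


The intersection multiplicity of V(x^a) and V(y^b) at the origin is:
I(O; V(x^14), V(y^9)) = dim_k(k[x,y]/(x^14, y^9))
A basis for k[x,y]/(x^14, y^9) is the set of monomials x^i * y^j
where 0 <= i < 14 and 0 <= j < 9.
The number of such monomials is 14 * 9 = 126

126


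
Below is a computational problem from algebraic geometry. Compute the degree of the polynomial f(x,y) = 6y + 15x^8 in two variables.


Examine each term for its total degree (sum of exponents).
  Term '6y' has total degree 0+1 = 1.
  Term '15x^8' has total degree 8+0 = 8.
The maximum total degree among all terms is 8.

8


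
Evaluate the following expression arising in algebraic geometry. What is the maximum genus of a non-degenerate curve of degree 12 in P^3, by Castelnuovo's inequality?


Castelnuovo's bound: write d - 1 = m(r-1) + epsilon with 0 <= epsilon < r-1.
d - 1 = 12 - 1 = 11
r - 1 = 3 - 1 = 2
11 = 5*2 + 1, so m = 5, epsilon = 1
pi(d, r) = m(m-1)(r-1)/2 + m*epsilon
= 5*4*2/2 + 5*1
= 40/2 + 5
= 20 + 5 = 25

25


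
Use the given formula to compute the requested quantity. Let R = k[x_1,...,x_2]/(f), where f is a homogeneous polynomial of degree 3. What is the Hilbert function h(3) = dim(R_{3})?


For R = k[x_1,...,x_n]/(f) with f homogeneous of degree e:
The Hilbert series is (1 - t^e)/(1 - t)^n.
So h(d) = C(d+n-1, n-1) - C(d-e+n-1, n-1) for d >= e.
With n=2, e=3, d=3:
C(3+2-1, 2-1) = C(4, 1) = 4
C(3-3+2-1, 2-1) = C(1, 1) = 1
h(3) = 4 - 1 = 3

3


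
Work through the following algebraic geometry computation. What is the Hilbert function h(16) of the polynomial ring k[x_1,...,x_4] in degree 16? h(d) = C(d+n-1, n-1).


The Hilbert function for the polynomial ring in 4 variables is:
h(d) = C(d+n-1, n-1)
h(16) = C(16+4-1, 4-1) = C(19, 3)
= 19! / (3! * 16!)
= 969

969


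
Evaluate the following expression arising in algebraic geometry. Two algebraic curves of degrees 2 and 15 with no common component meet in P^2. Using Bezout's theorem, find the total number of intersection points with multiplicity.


Bezout's theorem states the intersection count equals the product of degrees.
Intersection count = 2 * 15 = 30

30


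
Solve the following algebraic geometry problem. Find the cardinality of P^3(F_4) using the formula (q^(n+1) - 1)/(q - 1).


P^3(F_4) has (q^(n+1) - 1)/(q - 1) points.
= 4^3 + 4^2 + 4^1 + 4^0
= 64 + 16 + 4 + 1
= 85

85


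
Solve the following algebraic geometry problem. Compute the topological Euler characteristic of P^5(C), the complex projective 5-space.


The complex projective space P^5 has one cell in each even real dimension 0, 2, ..., 10.
The cohomology groups are H^{2k}(P^5) = Z for k = 0,...,5, and 0 otherwise.
Euler characteristic = sum of Betti numbers = 1 per even-dimensional cohomology group.
chi(P^5) = 5 + 1 = 6

6


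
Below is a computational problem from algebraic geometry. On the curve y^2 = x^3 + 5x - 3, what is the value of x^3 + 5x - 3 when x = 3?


Compute x^3 + 5x - 3 at x = 3:
x^3 = 3^3 = 27
5*x = 5*3 = 15
Sum: 27 + 15 - 3 = 39

39


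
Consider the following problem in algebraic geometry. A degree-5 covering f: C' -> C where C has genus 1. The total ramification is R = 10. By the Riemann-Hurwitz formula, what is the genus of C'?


Riemann-Hurwitz formula: 2g' - 2 = d(2g - 2) + R
Given: d = 5, g = 1, R = 10
2g' - 2 = 5*(2*1 - 2) + 10
2g' - 2 = 5*0 + 10
2g' - 2 = 0 + 10 = 10
2g' = 12
g' = 6

6


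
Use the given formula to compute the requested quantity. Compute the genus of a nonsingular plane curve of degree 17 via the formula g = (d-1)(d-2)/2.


Using the genus formula for smooth plane curves:
g = (d-1)(d-2)/2
g = (17-1)(17-2)/2
g = 16*15/2
g = 240/2 = 120

120


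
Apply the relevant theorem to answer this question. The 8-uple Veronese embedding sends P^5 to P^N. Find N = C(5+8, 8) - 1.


The Veronese embedding v_d: P^n -> P^N maps each point to all
degree-d monomials in n+1 homogeneous coordinates.
N = C(n+d, d) - 1
N = C(5+8, 8) - 1
N = C(13, 8) - 1
C(13, 8) = 1287
N = 1287 - 1 = 1286

1286


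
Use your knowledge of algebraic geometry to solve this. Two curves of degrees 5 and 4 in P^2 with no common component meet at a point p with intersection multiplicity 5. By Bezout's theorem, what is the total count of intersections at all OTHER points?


By Bezout's theorem, the total intersection number is d1 * d2.
Total = 5 * 4 = 20
Intersection multiplicity at p = 5
Remaining intersections = 20 - 5 = 15

15


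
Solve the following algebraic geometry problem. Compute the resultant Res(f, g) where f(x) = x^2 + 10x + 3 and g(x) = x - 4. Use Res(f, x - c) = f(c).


For Res(f, x - c), we evaluate f at x = c.
f(4) = 4^2 + 10*4 + 3
= 16 + 40 + 3
= 56 + 3 = 59
Res(f, g) = 59

59


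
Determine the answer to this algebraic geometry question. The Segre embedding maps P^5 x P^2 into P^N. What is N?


The Segre embedding maps P^m x P^n into P^N via
all products of coordinates from each factor.
N = (m+1)(n+1) - 1
N = (5+1)(2+1) - 1
N = 6*3 - 1
N = 18 - 1 = 17

17


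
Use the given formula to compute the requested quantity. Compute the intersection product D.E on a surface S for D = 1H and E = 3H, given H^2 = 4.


Using bilinearity of the intersection pairing on a surface S:
(aH).(bH) = ab * (H.H)
We have H^2 = 4.
D.E = (1H).(3H) = 1*3*4
= 3*4
= 12

12


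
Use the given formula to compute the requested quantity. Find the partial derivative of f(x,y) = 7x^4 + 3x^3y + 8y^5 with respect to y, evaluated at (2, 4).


df/dy = 3*x^3 + 5*8*y^4
At (2,4): 3*2^3 + 5*8*4^4
= 24 + 10240
= 10264

10264


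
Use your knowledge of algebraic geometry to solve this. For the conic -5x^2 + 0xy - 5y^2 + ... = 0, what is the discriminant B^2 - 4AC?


The discriminant of a conic Ax^2 + Bxy + Cy^2 + ... = 0 is B^2 - 4AC.
B^2 = 0^2 = 0
4AC = 4*(-5)*(-5) = 100
Discriminant = 0 - 100 = -100

-100


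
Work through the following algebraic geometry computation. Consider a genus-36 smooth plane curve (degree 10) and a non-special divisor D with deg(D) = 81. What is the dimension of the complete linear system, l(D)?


First, compute the genus of a smooth plane curve of degree 10:
g = (d-1)(d-2)/2 = (10-1)(10-2)/2 = 36
For a non-special divisor D (i.e., h^1(D) = 0), Riemann-Roch gives:
l(D) = deg(D) - g + 1
Since deg(D) = 81 >= 2g - 1 = 71, D is non-special.
l(D) = 81 - 36 + 1 = 46

46


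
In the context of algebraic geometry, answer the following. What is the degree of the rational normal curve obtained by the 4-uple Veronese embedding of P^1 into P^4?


The rational normal curve in P^4 is the image of P^1 under the 4-uple Veronese.
A general hyperplane in P^4 pulls back to a degree-4 form on P^1, which has 4 zeros,
so the curve meets a general hyperplane in 4 points. Degree = 4.

4


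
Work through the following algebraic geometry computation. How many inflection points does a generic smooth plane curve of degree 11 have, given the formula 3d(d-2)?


For a general smooth plane curve C of degree d, the inflection points are
the intersection of C with its Hessian curve, which has degree 3(d-2).
By Bezout, the total intersection number is d * 3(d-2) = 11 * 27 = 297.
For a general curve every flex is ordinary, so each contributes
multiplicity 1 to C·Hess(C), and the number of distinct inflection
points is 3d(d-2).
Inflection points = 3*11*(11-2) = 3*11*9 = 297

297


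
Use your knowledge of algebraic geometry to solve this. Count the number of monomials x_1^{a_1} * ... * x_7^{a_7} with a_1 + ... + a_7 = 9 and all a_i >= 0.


The number of degree-9 monomials in 7 variables is C(d+n-1, n-1).
= C(9+7-1, 7-1) = C(15, 6)
= 5005

5005


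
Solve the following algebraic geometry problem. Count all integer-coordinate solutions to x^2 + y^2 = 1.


Systematically check integer values of x where x^2 <= 1.
For each valid x, check if 1 - x^2 is a perfect square.
x=0: 1 - 0 = 1, sqrt = 1 (valid)
x=1: 1 - 1 = 0, sqrt = 0 (valid)
Total integer solutions found: 4

4


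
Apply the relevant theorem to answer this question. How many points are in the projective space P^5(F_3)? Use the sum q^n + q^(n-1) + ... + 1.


P^5(F_3) has (q^(n+1) - 1)/(q - 1) points.
= 3^5 + 3^4 + 3^3 + 3^2 + 3^1 + 3^0
= 243 + 81 + 27 + 9 + 3 + 1
= 364

364


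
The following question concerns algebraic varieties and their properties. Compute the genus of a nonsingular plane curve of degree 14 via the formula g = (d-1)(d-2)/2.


Using the genus formula for smooth plane curves:
g = (d-1)(d-2)/2
g = (14-1)(14-2)/2
g = 13*12/2
g = 156/2 = 78

78


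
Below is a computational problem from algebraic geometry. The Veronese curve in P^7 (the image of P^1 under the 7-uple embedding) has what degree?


The rational normal curve in P^7 is the image of P^1 under the 7-uple Veronese.
A general hyperplane in P^7 pulls back to a degree-7 form on P^1, which has 7 zeros,
so the curve meets a general hyperplane in 7 points. Degree = 7.

7


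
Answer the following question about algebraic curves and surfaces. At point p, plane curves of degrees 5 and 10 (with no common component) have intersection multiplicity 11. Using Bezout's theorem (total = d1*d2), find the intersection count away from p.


By Bezout's theorem, the total intersection number is d1 * d2.
Total = 5 * 10 = 50
Intersection multiplicity at p = 11
Remaining intersections = 50 - 11 = 39

39


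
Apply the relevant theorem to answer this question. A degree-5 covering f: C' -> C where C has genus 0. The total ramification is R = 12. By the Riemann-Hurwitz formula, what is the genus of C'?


Riemann-Hurwitz formula: 2g' - 2 = d(2g - 2) + R
Given: d = 5, g = 0, R = 12
2g' - 2 = 5*(2*0 - 2) + 12
2g' - 2 = 5*(-2) + 12
2g' - 2 = -10 + 12 = 2
2g' = 4
g' = 2

2


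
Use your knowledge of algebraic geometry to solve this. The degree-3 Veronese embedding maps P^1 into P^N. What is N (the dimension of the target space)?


The Veronese embedding v_d: P^n -> P^N maps each point to all
degree-d monomials in n+1 homogeneous coordinates.
N = C(n+d, d) - 1
N = C(1+3, 3) - 1
N = C(4, 3) - 1
C(4, 3) = 4
N = 4 - 1 = 3

3


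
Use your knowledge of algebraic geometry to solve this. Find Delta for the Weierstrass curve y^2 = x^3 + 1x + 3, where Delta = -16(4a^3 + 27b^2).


Compute each component:
4a^3 = 4*1^3 = 4*1 = 4
27b^2 = 27*3^2 = 27*9 = 243
4a^3 + 27b^2 = 4 + 243 = 247
Delta = -16*247 = -3952

-3952


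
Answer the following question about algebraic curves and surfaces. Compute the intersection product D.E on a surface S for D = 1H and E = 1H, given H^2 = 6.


Using bilinearity of the intersection pairing on a surface S:
(aH).(bH) = ab * (H.H)
We have H^2 = 6.
D.E = (1H).(1H) = 1*1*6
= 1*6
= 6

6


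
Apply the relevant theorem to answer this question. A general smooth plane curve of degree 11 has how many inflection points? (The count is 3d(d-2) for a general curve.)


For a general smooth plane curve C of degree d, the inflection points are
the intersection of C with its Hessian curve, which has degree 3(d-2).
By Bezout, the total intersection number is d * 3(d-2) = 11 * 27 = 297.
For a general curve every flex is ordinary, so each contributes
multiplicity 1 to C·Hess(C), and the number of distinct inflection
points is 3d(d-2).
Inflection points = 3*11*(11-2) = 3*11*9 = 297

297


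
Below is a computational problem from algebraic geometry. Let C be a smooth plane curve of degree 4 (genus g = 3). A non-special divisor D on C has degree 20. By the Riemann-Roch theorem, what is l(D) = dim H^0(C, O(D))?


First, compute the genus of a smooth plane curve of degree 4:
g = (d-1)(d-2)/2 = (4-1)(4-2)/2 = 3
For a non-special divisor D (i.e., h^1(D) = 0), Riemann-Roch gives:
l(D) = deg(D) - g + 1
Since deg(D) = 20 >= 2g - 1 = 5, D is non-special.
l(D) = 20 - 3 + 1 = 18

18


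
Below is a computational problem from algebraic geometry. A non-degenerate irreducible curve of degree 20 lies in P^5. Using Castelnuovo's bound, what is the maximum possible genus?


Castelnuovo's bound: write d - 1 = m(r-1) + epsilon with 0 <= epsilon < r-1.
d - 1 = 20 - 1 = 19
r - 1 = 5 - 1 = 4
19 = 4*4 + 3, so m = 4, epsilon = 3
pi(d, r) = m(m-1)(r-1)/2 + m*epsilon
= 4*3*4/2 + 4*3
= 48/2 + 12
= 24 + 12 = 36

36


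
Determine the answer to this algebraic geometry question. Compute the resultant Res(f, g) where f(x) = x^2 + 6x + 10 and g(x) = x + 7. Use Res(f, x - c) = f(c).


For Res(f, x - c), we evaluate f at x = c.
f(-7) = (-7)^2 + 6*(-7) + 10
= 49 - 42 + 10
= 7 + 10 = 17
Res(f, g) = 17

17


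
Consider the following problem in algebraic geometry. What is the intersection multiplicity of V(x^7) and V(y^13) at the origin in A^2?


The intersection multiplicity of V(x^a) and V(y^b) at the origin is:
I(O; V(x^7), V(y^13)) = dim_k(k[x,y]/(x^7, y^13))
A basis for k[x,y]/(x^7, y^13) is the set of monomials x^i * y^j
where 0 <= i < 7 and 0 <= j < 13.
The number of such monomials is 7 * 13 = 91

91


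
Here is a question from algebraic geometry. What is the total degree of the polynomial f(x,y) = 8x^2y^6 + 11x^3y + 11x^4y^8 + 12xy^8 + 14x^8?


Examine each term for its total degree (sum of exponents).
  Term '8x^2y^6' has total degree 2+6 = 8.
  Term '11x^3y' has total degree 3+1 = 4.
  Term '11x^4y^8' has total degree 4+8 = 12.
  Term '12xy^8' has total degree 1+8 = 9.
  Term '14x^8' has total degree 8+0 = 8.
The maximum total degree among all terms is 12.

12


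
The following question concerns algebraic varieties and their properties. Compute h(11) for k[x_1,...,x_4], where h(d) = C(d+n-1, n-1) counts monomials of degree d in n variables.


The Hilbert function for the polynomial ring in 4 variables is:
h(d) = C(d+n-1, n-1)
h(11) = C(11+4-1, 4-1) = C(14, 3)
= 14! / (3! * 11!)
= 364

364


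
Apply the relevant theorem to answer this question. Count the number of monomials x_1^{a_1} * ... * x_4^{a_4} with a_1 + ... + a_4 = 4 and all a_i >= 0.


The number of degree-4 monomials in 4 variables is C(d+n-1, n-1).
= C(4+4-1, 4-1) = C(7, 3)
= 35

35


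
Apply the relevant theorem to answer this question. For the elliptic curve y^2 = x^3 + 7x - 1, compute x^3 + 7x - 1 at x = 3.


Compute x^3 + 7x - 1 at x = 3:
x^3 = 3^3 = 27
7*x = 7*3 = 21
Sum: 27 + 21 - 1 = 47

47


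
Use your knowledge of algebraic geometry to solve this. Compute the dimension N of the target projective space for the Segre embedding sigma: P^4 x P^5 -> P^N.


The Segre embedding maps P^m x P^n into P^N via
all products of coordinates from each factor.
N = (m+1)(n+1) - 1
N = (4+1)(5+1) - 1
N = 5*6 - 1
N = 30 - 1 = 29

29


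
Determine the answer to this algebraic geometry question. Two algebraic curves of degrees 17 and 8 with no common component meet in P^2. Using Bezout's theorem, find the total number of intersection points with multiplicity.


Bezout's theorem states the intersection count equals the product of degrees.
Intersection count = 17 * 8 = 136

136


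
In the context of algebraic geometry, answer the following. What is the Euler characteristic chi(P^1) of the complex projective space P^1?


The complex projective space P^1 has one cell in each even real dimension 0, 2, ..., 2.
The cohomology groups are H^{2k}(P^1) = Z for k = 0,...,1, and 0 otherwise.
Euler characteristic = sum of Betti numbers = 1 per even-dimensional cohomology group.
chi(P^1) = 1 + 1 = 2

2


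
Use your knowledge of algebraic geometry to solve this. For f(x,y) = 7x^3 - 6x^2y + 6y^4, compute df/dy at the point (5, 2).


df/dy = (-6)*x^2 + 4*6*y^3
At (5,2): (-6)*5^2 + 4*6*2^3
= -150 + 192
= 42

42


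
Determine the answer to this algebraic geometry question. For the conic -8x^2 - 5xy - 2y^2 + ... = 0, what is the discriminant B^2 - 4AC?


The discriminant of a conic Ax^2 + Bxy + Cy^2 + ... = 0 is B^2 - 4AC.
B^2 = (-5)^2 = 25
4AC = 4*(-8)*(-2) = 64
Discriminant = 25 - 64 = -39

-39


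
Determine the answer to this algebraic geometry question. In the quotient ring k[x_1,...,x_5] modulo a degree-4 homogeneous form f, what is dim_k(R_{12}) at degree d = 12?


For R = k[x_1,...,x_n]/(f) with f homogeneous of degree e:
The Hilbert series is (1 - t^e)/(1 - t)^n.
So h(d) = C(d+n-1, n-1) - C(d-e+n-1, n-1) for d >= e.
With n=5, e=4, d=12:
C(12+5-1, 5-1) = C(16, 4) = 1820
C(12-4+5-1, 5-1) = C(12, 4) = 495
h(12) = 1820 - 495 = 1325

1325


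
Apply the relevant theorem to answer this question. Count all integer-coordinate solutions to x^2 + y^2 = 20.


Systematically check integer values of x where x^2 <= 20.
For each valid x, check if 20 - x^2 is a perfect square.
x=2: 20 - 4 = 16, sqrt = 4 (valid)
x=4: 20 - 16 = 4, sqrt = 2 (valid)
Total integer solutions found: 8

8


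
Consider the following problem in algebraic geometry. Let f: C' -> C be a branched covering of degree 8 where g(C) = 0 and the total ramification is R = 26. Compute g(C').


Riemann-Hurwitz formula: 2g' - 2 = d(2g - 2) + R
Given: d = 8, g = 0, R = 26
2g' - 2 = 8*(2*0 - 2) + 26
2g' - 2 = 8*(-2) + 26
2g' - 2 = -16 + 26 = 10
2g' = 12
g' = 6

6


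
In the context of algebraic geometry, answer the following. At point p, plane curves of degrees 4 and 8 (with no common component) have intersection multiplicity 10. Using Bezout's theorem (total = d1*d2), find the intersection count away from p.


By Bezout's theorem, the total intersection number is d1 * d2.
Total = 4 * 8 = 32
Intersection multiplicity at p = 10
Remaining intersections = 32 - 10 = 22

22


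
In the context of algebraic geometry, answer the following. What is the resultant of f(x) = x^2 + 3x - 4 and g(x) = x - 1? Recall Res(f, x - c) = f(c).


For Res(f, x - c), we evaluate f at x = c.
f(1) = 1^2 + 3*1 - 4
= 1 + 3 - 4
= 4 - 4 = 0
Res(f, g) = 0

0


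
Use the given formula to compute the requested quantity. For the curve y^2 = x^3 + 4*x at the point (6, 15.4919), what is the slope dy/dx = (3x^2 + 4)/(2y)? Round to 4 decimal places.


Using implicit differentiation of y^2 = x^3 + 4*x:
2y * dy/dx = 3x^2 + 4
dy/dx = (3x^2 + 4)/(2y)
Numerator: 3*6^2 + 4 = 112
Denominator: 2*15.4919 = 30.9838
dy/dx = 112/30.9838 = 3.6148

3.6148


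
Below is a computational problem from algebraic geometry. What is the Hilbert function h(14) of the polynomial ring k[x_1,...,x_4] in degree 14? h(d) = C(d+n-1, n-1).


The Hilbert function for the polynomial ring in 4 variables is:
h(d) = C(d+n-1, n-1)
h(14) = C(14+4-1, 4-1) = C(17, 3)
= 17! / (3! * 14!)
= 680

680


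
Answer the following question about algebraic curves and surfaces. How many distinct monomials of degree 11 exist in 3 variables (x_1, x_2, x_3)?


The number of degree-11 monomials in 3 variables is C(d+n-1, n-1).
= C(11+3-1, 3-1) = C(13, 2)
= 78

78


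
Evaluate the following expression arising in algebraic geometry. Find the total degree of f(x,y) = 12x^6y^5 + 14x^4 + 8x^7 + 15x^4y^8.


Examine each term for its total degree (sum of exponents).
  Term '12x^6y^5' has total degree 6+5 = 11.
  Term '14x^4' has total degree 4+0 = 4.
  Term '8x^7' has total degree 7+0 = 7.
  Term '15x^4y^8' has total degree 4+8 = 12.
The maximum total degree among all terms is 12.

12


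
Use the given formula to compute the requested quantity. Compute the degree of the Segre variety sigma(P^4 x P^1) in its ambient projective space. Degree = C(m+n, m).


The degree of the Segre variety P^4 x P^1 is C(m+n, m).
= C(5, 4)
= 5

5


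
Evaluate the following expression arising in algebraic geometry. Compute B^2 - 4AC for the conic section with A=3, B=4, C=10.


The discriminant of a conic Ax^2 + Bxy + Cy^2 + ... = 0 is B^2 - 4AC.
B^2 = 4^2 = 16
4AC = 4*3*10 = 120
Discriminant = 16 - 120 = -104

-104


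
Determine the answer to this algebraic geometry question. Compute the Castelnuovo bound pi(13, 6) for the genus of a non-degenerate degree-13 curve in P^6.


Castelnuovo's bound: write d - 1 = m(r-1) + epsilon with 0 <= epsilon < r-1.
d - 1 = 13 - 1 = 12
r - 1 = 6 - 1 = 5
12 = 2*5 + 2, so m = 2, epsilon = 2
pi(d, r) = m(m-1)(r-1)/2 + m*epsilon
= 2*1*5/2 + 2*2
= 10/2 + 4
= 5 + 4 = 9

9


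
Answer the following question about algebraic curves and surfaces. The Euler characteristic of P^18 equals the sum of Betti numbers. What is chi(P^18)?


The complex projective space P^18 has one cell in each even real dimension 0, 2, ..., 36.
The cohomology groups are H^{2k}(P^18) = Z for k = 0,...,18, and 0 otherwise.
Euler characteristic = sum of Betti numbers = 1 per even-dimensional cohomology group.
chi(P^18) = 18 + 1 = 19

19


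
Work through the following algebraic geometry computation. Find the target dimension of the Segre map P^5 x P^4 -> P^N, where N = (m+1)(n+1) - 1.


The Segre embedding maps P^m x P^n into P^N via
all products of coordinates from each factor.
N = (m+1)(n+1) - 1
N = (5+1)(4+1) - 1
N = 6*5 - 1
N = 30 - 1 = 29

29


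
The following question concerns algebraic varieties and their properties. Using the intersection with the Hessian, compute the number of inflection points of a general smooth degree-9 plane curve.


For a general smooth plane curve C of degree d, the inflection points are
the intersection of C with its Hessian curve, which has degree 3(d-2).
By Bezout, the total intersection number is d * 3(d-2) = 9 * 21 = 189.
For a general curve every flex is ordinary, so each contributes
multiplicity 1 to C·Hess(C), and the number of distinct inflection
points is 3d(d-2).
Inflection points = 3*9*(9-2) = 3*9*7 = 189

189


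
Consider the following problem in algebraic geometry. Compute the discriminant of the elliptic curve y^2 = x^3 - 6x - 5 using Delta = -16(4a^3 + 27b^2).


Compute each component:
4a^3 = 4*(-6)^3 = 4*(-216) = -864
27b^2 = 27*(-5)^2 = 27*25 = 675
4a^3 + 27b^2 = -864 + 675 = -189
Delta = -16*(-189) = 3024

3024


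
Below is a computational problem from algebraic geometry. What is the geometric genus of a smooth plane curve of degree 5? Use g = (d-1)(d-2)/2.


Using the genus formula for smooth plane curves:
g = (d-1)(d-2)/2
g = (5-1)(5-2)/2
g = 4*3/2
g = 12/2 = 6

6


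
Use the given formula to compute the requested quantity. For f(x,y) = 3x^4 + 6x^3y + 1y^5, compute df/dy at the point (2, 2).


df/dy = 6*x^3 + 5*1*y^4
At (2,2): 6*2^3 + 5*1*2^4
= 48 + 80
= 128

128


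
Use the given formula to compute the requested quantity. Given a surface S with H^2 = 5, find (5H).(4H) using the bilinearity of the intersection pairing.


Using bilinearity of the intersection pairing on a surface S:
(aH).(bH) = ab * (H.H)
We have H^2 = 5.
D.E = (5H).(4H) = 5*4*5
= 20*5
= 100

100


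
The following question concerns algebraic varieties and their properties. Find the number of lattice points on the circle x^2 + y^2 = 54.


Systematically check integer values of x where x^2 <= 54.
For each valid x, check if 54 - x^2 is a perfect square.
Total integer solutions found: 0

0


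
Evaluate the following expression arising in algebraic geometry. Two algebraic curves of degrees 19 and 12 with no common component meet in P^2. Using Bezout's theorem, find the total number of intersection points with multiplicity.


Bezout's theorem states the intersection count equals the product of degrees.
Intersection count = 19 * 12 = 228

228


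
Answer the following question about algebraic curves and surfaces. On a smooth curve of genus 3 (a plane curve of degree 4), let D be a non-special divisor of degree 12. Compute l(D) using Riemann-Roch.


First, compute the genus of a smooth plane curve of degree 4:
g = (d-1)(d-2)/2 = (4-1)(4-2)/2 = 3
For a non-special divisor D (i.e., h^1(D) = 0), Riemann-Roch gives:
l(D) = deg(D) - g + 1
Since deg(D) = 12 >= 2g - 1 = 5, D is non-special.
l(D) = 12 - 3 + 1 = 10

10


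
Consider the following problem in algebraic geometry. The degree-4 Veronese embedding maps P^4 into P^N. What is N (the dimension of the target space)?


The Veronese embedding v_d: P^n -> P^N maps each point to all
degree-d monomials in n+1 homogeneous coordinates.
N = C(n+d, d) - 1
N = C(4+4, 4) - 1
N = C(8, 4) - 1
C(8, 4) = 70
N = 70 - 1 = 69

69


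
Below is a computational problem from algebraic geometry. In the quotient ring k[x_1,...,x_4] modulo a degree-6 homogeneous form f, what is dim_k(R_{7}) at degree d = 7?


For R = k[x_1,...,x_n]/(f) with f homogeneous of degree e:
The Hilbert series is (1 - t^e)/(1 - t)^n.
So h(d) = C(d+n-1, n-1) - C(d-e+n-1, n-1) for d >= e.
With n=4, e=6, d=7:
C(7+4-1, 4-1) = C(10, 3) = 120
C(7-6+4-1, 4-1) = C(4, 3) = 4
h(7) = 120 - 4 = 116

116


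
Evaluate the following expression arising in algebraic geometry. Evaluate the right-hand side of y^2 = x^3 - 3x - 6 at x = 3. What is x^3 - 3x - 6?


Compute x^3 - 3x - 6 at x = 3:
x^3 = 3^3 = 27
(-3)*x = (-3)*3 = -9
Sum: 27 - 9 - 6 = 12

12


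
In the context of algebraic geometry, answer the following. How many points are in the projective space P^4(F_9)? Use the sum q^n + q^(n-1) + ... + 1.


P^4(F_9) has (q^(n+1) - 1)/(q - 1) points.
= 9^4 + 9^3 + 9^2 + 9^1 + 9^0
= 6561 + 729 + 81 + 9 + 1
= 7381

7381


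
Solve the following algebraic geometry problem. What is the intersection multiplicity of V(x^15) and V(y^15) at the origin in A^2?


The intersection multiplicity of V(x^a) and V(y^b) at the origin is:
I(O; V(x^15), V(y^15)) = dim_k(k[x,y]/(x^15, y^15))
A basis for k[x,y]/(x^15, y^15) is the set of monomials x^i * y^j
where 0 <= i < 15 and 0 <= j < 15.
The number of such monomials is 15 * 15 = 225

225


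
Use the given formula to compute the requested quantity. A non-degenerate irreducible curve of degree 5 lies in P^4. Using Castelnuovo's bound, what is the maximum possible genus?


Castelnuovo's bound: write d - 1 = m(r-1) + epsilon with 0 <= epsilon < r-1.
d - 1 = 5 - 1 = 4
r - 1 = 4 - 1 = 3
4 = 1*3 + 1, so m = 1, epsilon = 1
pi(d, r) = m(m-1)(r-1)/2 + m*epsilon
= 1*0*3/2 + 1*1
= 0/2 + 1
= 0 + 1 = 1

1


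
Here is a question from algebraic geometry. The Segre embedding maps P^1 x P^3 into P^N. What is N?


The Segre embedding maps P^m x P^n into P^N via
all products of coordinates from each factor.
N = (m+1)(n+1) - 1
N = (1+1)(3+1) - 1
N = 2*4 - 1
N = 8 - 1 = 7

7


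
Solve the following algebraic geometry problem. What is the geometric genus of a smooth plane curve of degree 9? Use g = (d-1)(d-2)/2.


Using the genus formula for smooth plane curves:
g = (d-1)(d-2)/2
g = (9-1)(9-2)/2
g = 8*7/2
g = 56/2 = 28

28


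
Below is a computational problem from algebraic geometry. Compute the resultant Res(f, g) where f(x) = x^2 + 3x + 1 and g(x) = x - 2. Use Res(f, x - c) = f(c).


For Res(f, x - c), we evaluate f at x = c.
f(2) = 2^2 + 3*2 + 1
= 4 + 6 + 1
= 10 + 1 = 11
Res(f, g) = 11

11


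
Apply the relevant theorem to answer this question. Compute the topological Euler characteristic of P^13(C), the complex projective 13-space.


The complex projective space P^13 has one cell in each even real dimension 0, 2, ..., 26.
The cohomology groups are H^{2k}(P^13) = Z for k = 0,...,13, and 0 otherwise.
Euler characteristic = sum of Betti numbers = 1 per even-dimensional cohomology group.
chi(P^13) = 13 + 1 = 14

14


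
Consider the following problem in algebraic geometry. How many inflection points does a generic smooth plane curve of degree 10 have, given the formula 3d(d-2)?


For a general smooth plane curve C of degree d, the inflection points are
the intersection of C with its Hessian curve, which has degree 3(d-2).
By Bezout, the total intersection number is d * 3(d-2) = 10 * 24 = 240.
For a general curve every flex is ordinary, so each contributes
multiplicity 1 to C·Hess(C), and the number of distinct inflection
points is 3d(d-2).
Inflection points = 3*10*(10-2) = 3*10*8 = 240

240


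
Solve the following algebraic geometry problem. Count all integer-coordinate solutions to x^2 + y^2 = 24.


Systematically check integer values of x where x^2 <= 24.
For each valid x, check if 24 - x^2 is a perfect square.
Total integer solutions found: 0

0


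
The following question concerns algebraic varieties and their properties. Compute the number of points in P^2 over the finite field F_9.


P^2(F_9) has (q^(n+1) - 1)/(q - 1) points.
= 9^2 + 9^1 + 9^0
= 81 + 9 + 1
= 91

91


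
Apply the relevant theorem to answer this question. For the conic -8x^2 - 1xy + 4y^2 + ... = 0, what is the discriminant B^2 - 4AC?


The discriminant of a conic Ax^2 + Bxy + Cy^2 + ... = 0 is B^2 - 4AC.
B^2 = (-1)^2 = 1
4AC = 4*(-8)*4 = -128
Discriminant = 1 + 128 = 129

129


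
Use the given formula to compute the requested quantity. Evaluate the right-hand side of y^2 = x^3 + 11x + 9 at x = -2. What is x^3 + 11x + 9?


Compute x^3 + 11x + 9 at x = -2:
x^3 = (-2)^3 = -8
11*x = 11*(-2) = -22
Sum: -8 - 22 + 9 = -21

-21


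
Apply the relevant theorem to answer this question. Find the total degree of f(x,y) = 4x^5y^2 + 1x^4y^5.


Examine each term for its total degree (sum of exponents).
  Term '4x^5y^2' has total degree 5+2 = 7.
  Term '1x^4y^5' has total degree 4+5 = 9.
The maximum total degree among all terms is 9.

9
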